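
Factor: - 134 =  - 2^1*67^1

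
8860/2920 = 443/146 =3.03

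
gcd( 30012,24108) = 492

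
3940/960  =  4 + 5/48 = 4.10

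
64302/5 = 12860+2/5 = 12860.40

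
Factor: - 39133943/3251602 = -2^( - 1)*23^(-1 ) *109^1*70687^( - 1) * 359027^1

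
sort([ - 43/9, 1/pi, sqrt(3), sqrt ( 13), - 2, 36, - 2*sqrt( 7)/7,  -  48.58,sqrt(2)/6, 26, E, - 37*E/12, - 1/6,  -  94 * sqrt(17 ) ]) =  [ - 94*sqrt(17 ), - 48.58, - 37*E/12, - 43/9, - 2,  -  2*sqrt( 7) /7,-1/6,  sqrt(2)/6, 1/pi,  sqrt(3),  E,  sqrt(13),  26, 36]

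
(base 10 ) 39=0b100111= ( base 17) 25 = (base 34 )15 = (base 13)30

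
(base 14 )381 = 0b1010111101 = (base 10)701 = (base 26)10P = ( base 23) 17b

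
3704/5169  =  3704/5169  =  0.72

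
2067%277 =128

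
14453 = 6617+7836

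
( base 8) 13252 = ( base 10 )5802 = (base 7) 22626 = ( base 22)BLG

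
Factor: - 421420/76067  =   - 2^2*5^1*19^1*29^(-1)*43^( - 1)*61^( - 1 )*1109^1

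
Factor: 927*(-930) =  - 2^1*3^3*5^1 * 31^1*103^1 = -862110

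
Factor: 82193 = 82193^1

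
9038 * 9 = 81342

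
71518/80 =35759/40 =893.98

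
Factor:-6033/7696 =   -  2^ ( - 4)*3^1  *  13^(-1)*  37^( - 1)*2011^1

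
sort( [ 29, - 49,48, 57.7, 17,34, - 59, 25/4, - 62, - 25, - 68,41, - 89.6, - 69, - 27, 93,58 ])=[ - 89.6, - 69, - 68, - 62, - 59,-49, - 27, - 25,25/4 , 17 , 29, 34, 41 , 48, 57.7,58, 93]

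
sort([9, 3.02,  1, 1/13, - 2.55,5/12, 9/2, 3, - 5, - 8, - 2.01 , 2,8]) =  [ - 8 , - 5, - 2.55, -2.01,1/13, 5/12, 1, 2, 3, 3.02, 9/2, 8,  9] 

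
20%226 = 20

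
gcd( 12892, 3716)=4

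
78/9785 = 78/9785 = 0.01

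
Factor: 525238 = 2^1*7^1*37517^1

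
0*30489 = 0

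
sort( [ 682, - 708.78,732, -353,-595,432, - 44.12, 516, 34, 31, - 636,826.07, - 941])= [ - 941, - 708.78, - 636, - 595, - 353,-44.12, 31,34,432, 516, 682,732 , 826.07 ] 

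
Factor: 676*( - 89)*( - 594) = 2^3*3^3*11^1 * 13^2 *89^1 =35737416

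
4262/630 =2131/315 = 6.77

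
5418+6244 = 11662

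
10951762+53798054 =64749816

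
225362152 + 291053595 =516415747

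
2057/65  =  2057/65 =31.65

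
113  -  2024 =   -  1911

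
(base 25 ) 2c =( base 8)76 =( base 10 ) 62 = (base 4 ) 332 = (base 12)52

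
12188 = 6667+5521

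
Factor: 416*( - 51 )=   -21216= - 2^5*3^1*13^1* 17^1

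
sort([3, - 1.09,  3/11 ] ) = [ - 1.09,3/11,3] 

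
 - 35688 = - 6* 5948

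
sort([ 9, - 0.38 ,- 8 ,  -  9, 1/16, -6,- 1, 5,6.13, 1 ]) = [ - 9,-8, - 6, -1, -0.38, 1/16,1, 5, 6.13, 9 ] 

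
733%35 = 33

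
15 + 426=441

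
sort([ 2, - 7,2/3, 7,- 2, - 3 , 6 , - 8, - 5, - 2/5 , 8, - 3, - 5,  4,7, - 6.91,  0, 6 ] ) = [-8,  -  7,-6.91 , - 5 , - 5,- 3, - 3,- 2, - 2/5 , 0,  2/3,2,  4,6, 6, 7,  7 , 8]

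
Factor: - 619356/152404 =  - 154839/38101 = - 3^1 * 7^( - 1 )*5443^( - 1 )*51613^1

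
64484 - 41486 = 22998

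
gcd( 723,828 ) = 3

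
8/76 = 2/19 = 0.11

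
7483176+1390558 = 8873734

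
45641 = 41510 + 4131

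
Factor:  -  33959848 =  - 2^3*13^1*326537^1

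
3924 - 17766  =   - 13842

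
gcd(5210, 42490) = 10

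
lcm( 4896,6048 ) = 102816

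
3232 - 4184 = -952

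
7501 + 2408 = 9909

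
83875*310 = 26001250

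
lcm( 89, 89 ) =89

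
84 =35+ 49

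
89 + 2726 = 2815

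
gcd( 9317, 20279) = 7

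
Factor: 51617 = 71^1*727^1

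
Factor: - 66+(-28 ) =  - 94= -2^1*47^1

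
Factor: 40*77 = 3080 = 2^3*5^1*7^1*11^1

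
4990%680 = 230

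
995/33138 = 995/33138 = 0.03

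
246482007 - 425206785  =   - 178724778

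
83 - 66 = 17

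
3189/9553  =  3189/9553 = 0.33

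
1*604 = 604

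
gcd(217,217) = 217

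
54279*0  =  0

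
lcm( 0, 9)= 0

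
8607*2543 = 21887601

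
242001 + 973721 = 1215722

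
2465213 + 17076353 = 19541566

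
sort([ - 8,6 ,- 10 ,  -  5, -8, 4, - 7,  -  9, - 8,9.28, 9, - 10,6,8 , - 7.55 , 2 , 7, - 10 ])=[  -  10, - 10,- 10, - 9,-8, - 8, - 8, - 7.55, - 7, - 5,  2 , 4 , 6, 6 , 7 , 8, 9,  9.28]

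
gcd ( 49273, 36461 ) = 1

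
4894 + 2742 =7636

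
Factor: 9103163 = 359^1*25357^1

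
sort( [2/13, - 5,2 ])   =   [ - 5,2/13,  2]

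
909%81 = 18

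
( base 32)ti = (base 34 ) rs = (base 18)2ga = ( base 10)946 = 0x3B2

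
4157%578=111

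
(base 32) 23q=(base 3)2222101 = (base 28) 2le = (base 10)2170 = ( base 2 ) 100001111010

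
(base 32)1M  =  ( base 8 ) 66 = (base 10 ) 54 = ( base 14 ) 3C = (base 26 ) 22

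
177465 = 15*11831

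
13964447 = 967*14441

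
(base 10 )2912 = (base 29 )3dc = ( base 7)11330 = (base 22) 608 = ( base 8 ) 5540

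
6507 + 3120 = 9627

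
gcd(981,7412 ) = 109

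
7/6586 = 7/6586 = 0.00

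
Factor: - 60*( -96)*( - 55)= -2^7*3^2*5^2*11^1=-316800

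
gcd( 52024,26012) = 26012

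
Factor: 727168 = 2^7 * 13^1*19^1 * 23^1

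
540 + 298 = 838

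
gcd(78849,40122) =9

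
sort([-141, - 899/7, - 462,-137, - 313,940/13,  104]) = [ - 462 , - 313 , - 141,- 137, - 899/7,  940/13, 104 ]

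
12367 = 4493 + 7874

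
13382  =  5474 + 7908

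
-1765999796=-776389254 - 989610542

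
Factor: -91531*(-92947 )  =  11^1*41^1*53^1*157^1*2267^1 = 8507531857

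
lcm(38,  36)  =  684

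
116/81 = 1 + 35/81 = 1.43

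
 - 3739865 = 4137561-7877426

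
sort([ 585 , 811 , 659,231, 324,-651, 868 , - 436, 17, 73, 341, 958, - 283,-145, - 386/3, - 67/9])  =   [-651, - 436,-283,-145,  -  386/3, - 67/9,17, 73,231, 324, 341, 585, 659 , 811, 868,  958]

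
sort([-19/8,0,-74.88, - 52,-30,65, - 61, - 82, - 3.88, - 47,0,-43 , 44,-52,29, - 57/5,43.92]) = [ - 82, - 74.88,  -  61,-52,  -  52,  -  47,-43,  -  30,-57/5, - 3.88,-19/8,0 , 0,29 , 43.92, 44,  65]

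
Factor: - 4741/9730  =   - 2^( - 1) *5^( - 1 ) *7^( - 1 )*11^1* 139^( - 1 )*431^1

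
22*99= 2178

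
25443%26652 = 25443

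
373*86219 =32159687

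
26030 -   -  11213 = 37243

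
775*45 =34875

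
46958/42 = 1118+1/21= 1118.05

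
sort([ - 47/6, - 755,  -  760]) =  [ - 760,-755, - 47/6]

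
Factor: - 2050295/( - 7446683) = 5^1 * 13^1 * 719^( - 1)*10357^ ( - 1) * 31543^1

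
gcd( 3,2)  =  1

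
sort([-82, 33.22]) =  [-82, 33.22 ] 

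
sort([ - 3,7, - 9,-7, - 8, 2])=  [-9, - 8, - 7, - 3, 2, 7 ]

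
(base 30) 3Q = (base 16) 74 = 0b1110100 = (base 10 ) 116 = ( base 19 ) 62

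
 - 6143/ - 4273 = 1+1870/4273 = 1.44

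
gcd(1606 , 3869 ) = 73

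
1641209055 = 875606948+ 765602107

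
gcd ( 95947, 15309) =1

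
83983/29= 83983/29 = 2895.97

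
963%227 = 55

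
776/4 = 194=194.00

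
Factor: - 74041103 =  - 17^1*113^1*38543^1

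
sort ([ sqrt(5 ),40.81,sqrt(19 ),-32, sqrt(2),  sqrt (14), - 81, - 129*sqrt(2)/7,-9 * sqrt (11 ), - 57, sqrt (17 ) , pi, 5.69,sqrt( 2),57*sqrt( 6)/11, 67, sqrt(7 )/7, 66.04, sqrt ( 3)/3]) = [ - 81, - 57, - 32 , - 9*sqrt(11),  -  129* sqrt( 2 ) /7,sqrt(7)/7 , sqrt(3 ) /3 , sqrt (2 ),sqrt( 2 ),sqrt ( 5), pi , sqrt( 14),sqrt ( 17 ),sqrt (19),5.69 , 57 * sqrt( 6) /11, 40.81,66.04, 67 ]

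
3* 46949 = 140847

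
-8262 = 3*( - 2754)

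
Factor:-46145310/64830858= -5^1 * 17^1*31^(-1) *90481^1*348553^( - 1 ) = - 7690885/10805143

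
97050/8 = 48525/4 = 12131.25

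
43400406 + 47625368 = 91025774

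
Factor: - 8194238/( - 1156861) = 2^1*13^1*17^1*131^( - 1) * 8831^ ( - 1 )*18539^1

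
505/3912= 505/3912 = 0.13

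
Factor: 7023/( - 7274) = -2^( - 1 )*3^1*2341^1* 3637^( - 1) 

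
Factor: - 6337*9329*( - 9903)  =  3^1*19^1*491^1 * 3301^1*6337^1 = 585444296319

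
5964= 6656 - 692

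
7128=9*792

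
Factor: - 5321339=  - 5321339^1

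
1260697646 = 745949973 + 514747673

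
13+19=32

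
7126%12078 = 7126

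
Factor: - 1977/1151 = - 3^1*659^1 *1151^ (-1)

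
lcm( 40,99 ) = 3960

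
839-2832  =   - 1993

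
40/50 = 4/5 = 0.80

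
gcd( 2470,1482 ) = 494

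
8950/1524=5 + 665/762 = 5.87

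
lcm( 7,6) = 42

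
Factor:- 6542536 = -2^3 * 7^1*11^1*13^1*19^1  *  43^1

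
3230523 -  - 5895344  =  9125867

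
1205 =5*241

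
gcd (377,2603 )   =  1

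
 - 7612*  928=- 7063936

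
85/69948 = 85/69948 = 0.00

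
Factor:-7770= -2^1*3^1*5^1*7^1*37^1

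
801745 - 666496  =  135249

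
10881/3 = 3627= 3627.00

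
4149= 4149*1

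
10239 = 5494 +4745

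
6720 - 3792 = 2928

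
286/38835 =286/38835  =  0.01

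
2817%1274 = 269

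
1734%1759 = 1734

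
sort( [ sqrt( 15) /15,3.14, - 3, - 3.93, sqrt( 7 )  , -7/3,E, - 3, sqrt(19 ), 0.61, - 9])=[ - 9,-3.93,  -  3, - 3, - 7/3, sqrt( 15 )/15,0.61, sqrt( 7 ),E,  3.14,  sqrt( 19 ) ] 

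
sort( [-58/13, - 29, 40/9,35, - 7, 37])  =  [ - 29, - 7, - 58/13,  40/9,35,37]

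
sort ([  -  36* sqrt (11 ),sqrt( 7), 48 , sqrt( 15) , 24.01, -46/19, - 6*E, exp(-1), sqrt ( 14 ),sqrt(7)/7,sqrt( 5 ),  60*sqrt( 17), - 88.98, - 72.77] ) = [ - 36*sqrt( 11), - 88.98, - 72.77, - 6  *  E ,  -  46/19, exp(  -  1),sqrt( 7 ) /7, sqrt(5 ), sqrt( 7), sqrt( 14),sqrt( 15 ) , 24.01,48,  60*sqrt(17)]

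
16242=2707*6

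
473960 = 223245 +250715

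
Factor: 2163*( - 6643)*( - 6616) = 95064040344 = 2^3*3^1*7^2* 13^1*73^1*103^1*827^1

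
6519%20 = 19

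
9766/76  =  257/2 = 128.50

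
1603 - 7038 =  - 5435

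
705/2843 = 705/2843=0.25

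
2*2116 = 4232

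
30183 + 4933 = 35116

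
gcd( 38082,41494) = 2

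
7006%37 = 13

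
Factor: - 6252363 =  - 3^3*13^1*47^1 * 379^1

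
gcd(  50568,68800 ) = 344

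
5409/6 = 1803/2 = 901.50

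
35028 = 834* 42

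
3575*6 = 21450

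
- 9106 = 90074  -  99180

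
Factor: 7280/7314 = 3640/3657=2^3*3^( - 1)*5^1*7^1*13^1*23^ ( - 1) * 53^(  -  1 ) 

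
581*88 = 51128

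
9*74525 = 670725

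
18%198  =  18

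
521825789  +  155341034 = 677166823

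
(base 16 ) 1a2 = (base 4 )12202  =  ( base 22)j0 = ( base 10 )418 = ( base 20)10I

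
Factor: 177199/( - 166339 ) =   -  979/919=-11^1*89^1*919^ (- 1 ) 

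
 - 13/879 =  - 1 + 866/879 = - 0.01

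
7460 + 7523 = 14983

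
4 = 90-86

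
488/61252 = 122/15313 =0.01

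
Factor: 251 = 251^1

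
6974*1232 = 8591968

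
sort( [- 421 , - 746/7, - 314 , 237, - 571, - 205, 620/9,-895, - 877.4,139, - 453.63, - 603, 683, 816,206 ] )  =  [ - 895,-877.4, - 603,-571, - 453.63, - 421, - 314,- 205, - 746/7,620/9,139, 206,  237, 683,816]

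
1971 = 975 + 996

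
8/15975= 8/15975 = 0.00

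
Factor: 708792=2^3*3^1*7^1 * 4219^1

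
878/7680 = 439/3840 = 0.11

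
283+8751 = 9034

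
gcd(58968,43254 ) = 162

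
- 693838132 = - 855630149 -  - 161792017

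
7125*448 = 3192000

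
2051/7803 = 2051/7803 =0.26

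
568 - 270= 298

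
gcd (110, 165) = 55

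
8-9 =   -  1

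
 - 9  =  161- 170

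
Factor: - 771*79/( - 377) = 60909/377 = 3^1*13^( - 1)*29^( - 1 )*79^1 * 257^1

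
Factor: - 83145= - 3^1 * 5^1*23^1*241^1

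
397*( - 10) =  - 3970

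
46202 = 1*46202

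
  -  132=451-583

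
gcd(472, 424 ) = 8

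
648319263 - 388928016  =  259391247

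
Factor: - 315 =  -3^2*5^1 * 7^1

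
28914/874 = 14457/437 = 33.08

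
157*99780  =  15665460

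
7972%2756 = 2460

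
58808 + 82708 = 141516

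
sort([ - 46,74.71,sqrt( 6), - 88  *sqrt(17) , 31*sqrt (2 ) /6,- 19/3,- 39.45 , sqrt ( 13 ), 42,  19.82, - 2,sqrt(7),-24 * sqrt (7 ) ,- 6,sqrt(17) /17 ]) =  [-88  *  sqrt(17 ),- 24*sqrt( 7) , - 46, - 39.45,- 19/3,-6, -2,sqrt (17) /17, sqrt(6),sqrt( 7 ),sqrt(13 ), 31*sqrt(2 ) /6, 19.82,42,74.71]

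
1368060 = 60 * 22801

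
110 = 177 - 67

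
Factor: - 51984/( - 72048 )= 57/79 = 3^1*19^1*79^( - 1 ) 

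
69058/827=83 + 417/827 = 83.50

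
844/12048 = 211/3012 = 0.07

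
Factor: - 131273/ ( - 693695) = 5^( - 1)*251^1*523^1*138739^( - 1 )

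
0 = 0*213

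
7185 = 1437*5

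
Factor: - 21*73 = -1533 = - 3^1*7^1*73^1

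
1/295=1/295=0.00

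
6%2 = 0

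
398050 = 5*79610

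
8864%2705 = 749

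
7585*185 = 1403225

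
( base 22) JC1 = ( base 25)F3B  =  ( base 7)36404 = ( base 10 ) 9461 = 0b10010011110101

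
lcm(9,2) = 18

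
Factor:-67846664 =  - 2^3*8480833^1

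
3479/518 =497/74 = 6.72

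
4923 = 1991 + 2932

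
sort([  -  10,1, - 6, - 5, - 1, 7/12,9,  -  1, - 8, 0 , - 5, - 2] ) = [-10,- 8, - 6, - 5, - 5, - 2, - 1, - 1,0,7/12, 1,9 ]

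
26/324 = 13/162 = 0.08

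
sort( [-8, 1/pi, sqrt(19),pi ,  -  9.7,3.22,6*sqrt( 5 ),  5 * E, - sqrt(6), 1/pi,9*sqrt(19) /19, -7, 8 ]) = [-9.7, - 8, - 7,-sqrt(6 ),1/pi , 1/pi,9*sqrt(19) /19, pi , 3.22,sqrt(19), 8,6*sqrt(5),5*E] 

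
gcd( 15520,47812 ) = 4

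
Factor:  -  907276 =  - 2^2*226819^1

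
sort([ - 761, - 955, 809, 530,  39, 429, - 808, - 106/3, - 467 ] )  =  [ - 955,  -  808, - 761, - 467, - 106/3,39,429,530, 809 ] 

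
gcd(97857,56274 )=249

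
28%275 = 28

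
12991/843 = 12991/843 = 15.41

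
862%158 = 72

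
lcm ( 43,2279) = 2279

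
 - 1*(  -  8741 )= 8741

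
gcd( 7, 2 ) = 1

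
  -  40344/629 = - 65  +  541/629= - 64.14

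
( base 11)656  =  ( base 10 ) 787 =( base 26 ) 147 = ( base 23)1b5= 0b1100010011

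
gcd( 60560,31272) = 8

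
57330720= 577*99360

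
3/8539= 3/8539= 0.00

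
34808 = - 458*( - 76)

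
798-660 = 138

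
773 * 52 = 40196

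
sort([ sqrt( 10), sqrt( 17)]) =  [ sqrt( 10) , sqrt( 17)]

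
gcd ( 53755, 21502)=10751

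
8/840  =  1/105 = 0.01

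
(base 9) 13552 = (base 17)1EE3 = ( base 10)9200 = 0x23f0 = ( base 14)34d2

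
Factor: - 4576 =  - 2^5*11^1*13^1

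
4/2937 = 4/2937 = 0.00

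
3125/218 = 14  +  73/218 = 14.33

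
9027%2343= 1998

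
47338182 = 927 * 51066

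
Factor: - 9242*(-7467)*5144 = 2^4*3^1*19^1*131^1*643^1*4621^1 = 354987512016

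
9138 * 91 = 831558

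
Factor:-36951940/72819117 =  - 2^2*3^(-2 )*5^1*7^( - 1)*947^1*1951^1*1155859^(  -  1 )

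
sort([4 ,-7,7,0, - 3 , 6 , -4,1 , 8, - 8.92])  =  [ - 8.92, - 7, - 4,-3,  0,1, 4,6,7, 8] 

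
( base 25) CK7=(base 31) 8A9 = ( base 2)1111101000111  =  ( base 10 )8007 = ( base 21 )I36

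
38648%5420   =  708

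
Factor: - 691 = -691^1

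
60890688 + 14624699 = 75515387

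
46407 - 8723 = 37684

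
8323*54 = 449442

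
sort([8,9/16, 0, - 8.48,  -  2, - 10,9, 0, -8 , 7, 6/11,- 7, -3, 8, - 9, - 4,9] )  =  [- 10,  -  9,  -  8.48, -8, - 7,-4, - 3,-2 , 0 , 0,6/11,9/16, 7 , 8,8,  9,9] 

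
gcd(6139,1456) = 7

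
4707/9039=1569/3013= 0.52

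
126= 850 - 724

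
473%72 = 41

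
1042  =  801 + 241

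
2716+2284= 5000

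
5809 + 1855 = 7664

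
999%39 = 24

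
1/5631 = 1/5631  =  0.00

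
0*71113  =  0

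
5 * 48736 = 243680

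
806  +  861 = 1667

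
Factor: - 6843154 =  - 2^1 * 19^1*101^1 *1783^1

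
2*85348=170696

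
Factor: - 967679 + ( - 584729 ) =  - 2^3*11^1 *13^1*23^1*59^1 = - 1552408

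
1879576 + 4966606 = 6846182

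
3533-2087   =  1446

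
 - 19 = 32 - 51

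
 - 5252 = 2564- 7816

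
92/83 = 92/83 = 1.11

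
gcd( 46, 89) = 1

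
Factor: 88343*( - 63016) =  - 5567022488 = - 2^3*23^2*167^1 * 7877^1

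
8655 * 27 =233685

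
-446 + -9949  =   - 10395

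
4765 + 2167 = 6932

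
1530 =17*90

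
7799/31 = 251+ 18/31= 251.58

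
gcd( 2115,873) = 9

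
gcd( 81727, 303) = 1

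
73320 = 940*78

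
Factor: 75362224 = 2^4*7^1*17^1*39581^1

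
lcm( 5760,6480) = 51840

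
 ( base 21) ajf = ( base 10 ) 4824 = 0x12d8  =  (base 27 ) 6gi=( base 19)d6h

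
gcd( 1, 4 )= 1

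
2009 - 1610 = 399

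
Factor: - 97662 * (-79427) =2^1*3^1*41^1 * 397^1  *  79427^1 = 7756999674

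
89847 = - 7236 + 97083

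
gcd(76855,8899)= 809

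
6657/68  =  6657/68=97.90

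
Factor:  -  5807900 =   -  2^2*5^2*7^1*8297^1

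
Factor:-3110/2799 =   -  2^1*3^(-2 )*5^1=- 10/9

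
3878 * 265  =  1027670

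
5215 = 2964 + 2251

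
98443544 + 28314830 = 126758374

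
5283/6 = 880+1/2 = 880.50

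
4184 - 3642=542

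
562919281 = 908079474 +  - 345160193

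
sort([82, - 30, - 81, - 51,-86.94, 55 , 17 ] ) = [ - 86.94, - 81,  -  51, - 30, 17, 55,82]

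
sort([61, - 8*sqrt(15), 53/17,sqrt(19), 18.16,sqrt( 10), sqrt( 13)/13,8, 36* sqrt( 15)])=[ - 8*sqrt( 15 ),sqrt(13)/13,53/17,sqrt(10), sqrt( 19 ),8,18.16,61,36*sqrt ( 15)]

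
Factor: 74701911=3^1 * 2473^1*10069^1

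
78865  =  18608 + 60257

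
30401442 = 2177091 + 28224351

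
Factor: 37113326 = 2^1*181^1*102523^1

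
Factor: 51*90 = 2^1*3^3*5^1*17^1 = 4590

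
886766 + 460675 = 1347441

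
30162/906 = 33 + 44/151 = 33.29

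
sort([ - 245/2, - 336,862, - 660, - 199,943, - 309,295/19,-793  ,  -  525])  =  [ - 793, - 660, - 525, - 336, - 309, - 199, - 245/2,295/19,862,943 ]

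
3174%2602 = 572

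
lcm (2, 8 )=8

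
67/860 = 67/860 = 0.08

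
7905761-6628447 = 1277314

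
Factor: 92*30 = 2760 =2^3*3^1*5^1*23^1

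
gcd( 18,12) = 6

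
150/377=150/377 = 0.40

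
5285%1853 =1579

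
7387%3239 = 909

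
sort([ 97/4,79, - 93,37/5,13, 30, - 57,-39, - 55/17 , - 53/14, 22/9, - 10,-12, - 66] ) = [ - 93 , - 66 , - 57, - 39 ,-12, - 10 ,  -  53/14, - 55/17, 22/9, 37/5, 13 , 97/4 , 30,  79] 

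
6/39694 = 3/19847 = 0.00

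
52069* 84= 4373796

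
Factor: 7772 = 2^2*29^1*67^1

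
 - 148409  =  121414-269823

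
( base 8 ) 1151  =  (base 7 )1541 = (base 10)617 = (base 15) 2b2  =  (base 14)321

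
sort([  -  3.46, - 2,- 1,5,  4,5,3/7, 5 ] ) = [-3.46, - 2, - 1 , 3/7,4 , 5,5,5] 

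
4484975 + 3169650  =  7654625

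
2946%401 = 139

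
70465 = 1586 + 68879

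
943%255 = 178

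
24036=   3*8012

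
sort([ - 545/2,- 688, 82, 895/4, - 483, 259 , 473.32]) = [ - 688, - 483, - 545/2  ,  82, 895/4, 259 , 473.32 ]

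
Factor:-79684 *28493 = -2270436212 = - 2^2*11^1*1811^1* 28493^1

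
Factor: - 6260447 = - 47^1*133201^1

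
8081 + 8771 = 16852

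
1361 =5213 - 3852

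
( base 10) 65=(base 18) 3b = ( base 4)1001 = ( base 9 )72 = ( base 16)41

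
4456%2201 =54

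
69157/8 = 8644+ 5/8 = 8644.62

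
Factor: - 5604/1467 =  - 1868/489 = - 2^2 * 3^( - 1) * 163^ (  -  1) * 467^1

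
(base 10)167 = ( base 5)1132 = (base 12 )11B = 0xa7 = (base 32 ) 57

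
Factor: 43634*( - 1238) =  - 2^2 * 619^1*21817^1 =- 54018892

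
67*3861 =258687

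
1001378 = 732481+268897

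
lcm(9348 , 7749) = 588924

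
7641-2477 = 5164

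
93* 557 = 51801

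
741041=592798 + 148243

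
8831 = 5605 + 3226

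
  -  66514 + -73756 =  - 140270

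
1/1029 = 1/1029 = 0.00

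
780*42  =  32760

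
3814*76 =289864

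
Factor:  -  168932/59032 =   -  2^( - 1)*47^( - 1)* 269^1 = - 269/94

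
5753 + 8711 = 14464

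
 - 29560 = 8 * (-3695) 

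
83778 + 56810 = 140588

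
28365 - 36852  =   - 8487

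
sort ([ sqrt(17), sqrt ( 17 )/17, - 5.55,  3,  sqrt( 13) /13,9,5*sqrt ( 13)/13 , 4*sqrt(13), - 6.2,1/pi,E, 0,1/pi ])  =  [ - 6.2,-5.55, 0 , sqrt(17 ) /17,  sqrt( 13)/13,1/pi , 1/pi, 5 * sqrt(13 ) /13,E,3, sqrt( 17), 9,  4 * sqrt( 13 ) ] 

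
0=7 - 7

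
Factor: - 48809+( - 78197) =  - 127006 = - 2^1*11^1*23^1*251^1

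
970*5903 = 5725910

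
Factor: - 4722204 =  - 2^2*3^1*393517^1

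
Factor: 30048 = 2^5 * 3^1 * 313^1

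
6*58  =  348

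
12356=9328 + 3028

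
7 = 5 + 2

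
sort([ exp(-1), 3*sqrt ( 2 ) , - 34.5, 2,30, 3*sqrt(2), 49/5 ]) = [ - 34.5,exp(-1 ), 2,3*sqrt( 2), 3*sqrt( 2), 49/5,30]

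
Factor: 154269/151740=2^(-2 )*3^(-1)* 5^(- 1 )*61^1= 61/60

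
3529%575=79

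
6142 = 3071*2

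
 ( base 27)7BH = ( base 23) a5c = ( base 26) 809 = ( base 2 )1010100101001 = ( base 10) 5417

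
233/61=3 + 50/61 = 3.82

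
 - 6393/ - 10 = 6393/10 = 639.30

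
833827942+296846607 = 1130674549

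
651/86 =651/86 = 7.57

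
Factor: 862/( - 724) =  - 2^(-1)*181^(-1)*431^1 = - 431/362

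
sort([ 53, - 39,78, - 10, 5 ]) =[-39, - 10, 5, 53  ,  78 ]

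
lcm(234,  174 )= 6786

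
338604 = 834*406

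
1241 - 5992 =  - 4751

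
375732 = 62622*6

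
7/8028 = 7/8028 = 0.00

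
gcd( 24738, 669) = 3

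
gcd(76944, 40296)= 24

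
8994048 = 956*9408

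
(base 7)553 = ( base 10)283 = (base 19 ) EH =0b100011011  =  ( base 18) fd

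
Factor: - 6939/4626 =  - 3/2 = - 2^( - 1) * 3^1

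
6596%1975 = 671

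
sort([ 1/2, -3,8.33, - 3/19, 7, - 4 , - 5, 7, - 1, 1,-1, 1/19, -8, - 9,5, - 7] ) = [ - 9, - 8, - 7, - 5, - 4, - 3, - 1, - 1, - 3/19, 1/19, 1/2,1, 5, 7,7, 8.33]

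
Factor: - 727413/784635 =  - 5^( -1)* 181^ ( - 1 )*839^1  =  - 839/905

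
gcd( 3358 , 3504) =146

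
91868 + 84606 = 176474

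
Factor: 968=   2^3 * 11^2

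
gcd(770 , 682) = 22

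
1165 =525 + 640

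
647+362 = 1009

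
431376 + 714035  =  1145411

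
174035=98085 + 75950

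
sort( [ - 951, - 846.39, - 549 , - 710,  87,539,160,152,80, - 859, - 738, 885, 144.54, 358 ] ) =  [- 951,  -  859,  -  846.39,  -  738,-710, - 549,  80, 87,144.54,152,160,358, 539,885 ]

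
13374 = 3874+9500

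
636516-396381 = 240135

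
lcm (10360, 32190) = 901320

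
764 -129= 635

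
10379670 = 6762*1535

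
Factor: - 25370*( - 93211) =2364763070 = 2^1 * 5^1 * 17^1*43^1*59^1 * 5483^1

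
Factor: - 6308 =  - 2^2 * 19^1*83^1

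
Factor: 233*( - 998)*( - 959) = 223000106 = 2^1*7^1*137^1 * 233^1*499^1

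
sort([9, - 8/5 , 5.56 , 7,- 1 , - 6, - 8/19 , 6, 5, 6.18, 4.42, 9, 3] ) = [-6 , - 8/5, - 1, - 8/19 , 3,4.42,5,5.56,  6, 6.18,7, 9,9 ]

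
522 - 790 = -268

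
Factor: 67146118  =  2^1*13^1*2582543^1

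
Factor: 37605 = 3^1 * 5^1* 23^1*109^1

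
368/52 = 7 + 1/13 = 7.08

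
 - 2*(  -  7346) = 14692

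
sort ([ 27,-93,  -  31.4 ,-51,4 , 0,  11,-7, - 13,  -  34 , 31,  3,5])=[  -  93, - 51, - 34, - 31.4, - 13, - 7,0, 3,4, 5,11,27, 31]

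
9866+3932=13798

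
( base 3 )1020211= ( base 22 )1jb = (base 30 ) 10D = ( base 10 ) 913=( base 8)1621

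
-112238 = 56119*(-2)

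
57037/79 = 721+78/79 = 721.99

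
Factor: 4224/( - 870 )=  - 704/145 =- 2^6*  5^( - 1 )* 11^1*29^(-1 )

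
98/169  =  98/169 = 0.58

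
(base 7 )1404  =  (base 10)543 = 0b1000011111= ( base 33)gf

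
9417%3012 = 381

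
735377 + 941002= 1676379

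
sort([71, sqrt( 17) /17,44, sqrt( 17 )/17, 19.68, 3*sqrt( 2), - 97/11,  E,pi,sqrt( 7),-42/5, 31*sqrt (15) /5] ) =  [ - 97/11, - 42/5, sqrt(17)/17, sqrt( 17) /17, sqrt(7 ),E,pi,3*sqrt( 2), 19.68, 31*sqrt( 15) /5 , 44, 71 ] 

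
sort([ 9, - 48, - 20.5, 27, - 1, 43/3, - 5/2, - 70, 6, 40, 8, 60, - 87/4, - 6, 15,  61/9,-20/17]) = [ - 70, - 48,  -  87/4,  -  20.5, - 6,-5/2, - 20/17, - 1,  6,61/9 , 8, 9,  43/3,  15, 27,40, 60] 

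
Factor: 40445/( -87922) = -2^( - 1)*5^1*8089^1*43961^( - 1)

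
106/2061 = 106/2061 = 0.05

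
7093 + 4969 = 12062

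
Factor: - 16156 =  - 2^2*7^1*577^1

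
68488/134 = 34244/67 = 511.10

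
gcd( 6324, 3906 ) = 186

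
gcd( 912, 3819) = 57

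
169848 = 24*7077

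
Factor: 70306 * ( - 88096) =  -  2^6 * 2753^1*35153^1 = -  6193677376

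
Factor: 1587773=11^1*19^1*71^1*107^1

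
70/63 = 10/9 = 1.11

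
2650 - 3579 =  - 929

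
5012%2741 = 2271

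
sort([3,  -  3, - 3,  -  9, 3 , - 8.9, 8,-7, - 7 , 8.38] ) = [ - 9, - 8.9, - 7,  -  7, - 3, - 3, 3, 3, 8, 8.38 ]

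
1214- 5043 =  - 3829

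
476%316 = 160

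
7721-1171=6550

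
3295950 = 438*7525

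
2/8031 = 2/8031 = 0.00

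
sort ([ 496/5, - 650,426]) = [ - 650, 496/5, 426 ]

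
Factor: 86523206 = 2^1 * 7^1*11^1*561839^1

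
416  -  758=-342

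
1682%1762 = 1682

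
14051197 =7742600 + 6308597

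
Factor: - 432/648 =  - 2/3 =- 2^1*3^( - 1)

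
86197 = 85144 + 1053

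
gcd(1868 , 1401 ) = 467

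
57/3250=57/3250=0.02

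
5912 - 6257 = - 345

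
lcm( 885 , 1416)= 7080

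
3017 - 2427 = 590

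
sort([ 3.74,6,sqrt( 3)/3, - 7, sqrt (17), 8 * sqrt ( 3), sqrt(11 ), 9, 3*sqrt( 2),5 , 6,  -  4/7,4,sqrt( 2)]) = [ - 7, - 4/7, sqrt (3)/3, sqrt( 2), sqrt( 11),3.74,4, sqrt( 17), 3*sqrt(2 ),  5, 6, 6, 9, 8*sqrt( 3 ) ]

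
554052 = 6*92342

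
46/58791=46/58791 = 0.00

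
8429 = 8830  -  401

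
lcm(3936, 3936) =3936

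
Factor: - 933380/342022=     -  466690/171011 = - 2^1 * 5^1*7^1*41^(-1)*43^( -1) * 59^1*97^( - 1 )*113^1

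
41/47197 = 41/47197 = 0.00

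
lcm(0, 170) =0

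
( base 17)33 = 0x36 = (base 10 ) 54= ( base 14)3c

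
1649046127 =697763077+951283050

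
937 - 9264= - 8327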